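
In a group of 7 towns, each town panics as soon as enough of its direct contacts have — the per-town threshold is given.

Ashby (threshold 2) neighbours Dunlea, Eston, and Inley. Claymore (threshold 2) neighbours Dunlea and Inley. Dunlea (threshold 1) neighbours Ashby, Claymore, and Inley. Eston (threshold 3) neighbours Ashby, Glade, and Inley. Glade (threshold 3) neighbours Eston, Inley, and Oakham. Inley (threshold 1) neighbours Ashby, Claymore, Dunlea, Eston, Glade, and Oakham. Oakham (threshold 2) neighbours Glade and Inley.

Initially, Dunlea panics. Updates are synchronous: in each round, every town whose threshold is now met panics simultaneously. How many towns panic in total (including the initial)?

Round 1 — Dunlea panics (initial).
Round 2 — checking thresholds:
  Ashby: 1 of 3 neighbours < 2, not yet.
  Claymore: 1 of 2 neighbours < 2, not yet.
  Inley: 1 of 6 neighbours ≥ 1, panics.
Round 3 — checking thresholds:
  Ashby: 2 of 3 neighbours ≥ 2, panics.
  Claymore: 2 of 2 neighbours ≥ 2, panics.
  Eston: 1 of 3 neighbours < 3, not yet.
  Glade: 1 of 3 neighbours < 3, not yet.
  Oakham: 1 of 2 neighbours < 2, not yet.
Round 4 — no new panics; cascade stops.

4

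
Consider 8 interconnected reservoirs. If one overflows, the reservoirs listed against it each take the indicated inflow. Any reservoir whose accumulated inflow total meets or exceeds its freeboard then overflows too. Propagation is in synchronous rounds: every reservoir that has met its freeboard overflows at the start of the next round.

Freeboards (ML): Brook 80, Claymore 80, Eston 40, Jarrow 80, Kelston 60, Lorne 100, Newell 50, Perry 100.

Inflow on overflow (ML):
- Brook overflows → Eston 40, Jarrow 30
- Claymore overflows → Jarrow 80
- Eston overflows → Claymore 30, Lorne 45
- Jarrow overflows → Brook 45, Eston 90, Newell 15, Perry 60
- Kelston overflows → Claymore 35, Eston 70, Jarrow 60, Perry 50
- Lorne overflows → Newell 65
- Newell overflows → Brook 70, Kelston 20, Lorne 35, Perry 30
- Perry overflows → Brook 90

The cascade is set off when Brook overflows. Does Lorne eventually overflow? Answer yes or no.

Round 1 — Brook overflows (initial).
  Eston: +40 → 40 ≥ 40
  Jarrow: +30 → 30 < 80
Round 2 — Eston overflows.
  Claymore: +30 → 30 < 80
  Lorne: +45 → 45 < 100
No further overflows.

no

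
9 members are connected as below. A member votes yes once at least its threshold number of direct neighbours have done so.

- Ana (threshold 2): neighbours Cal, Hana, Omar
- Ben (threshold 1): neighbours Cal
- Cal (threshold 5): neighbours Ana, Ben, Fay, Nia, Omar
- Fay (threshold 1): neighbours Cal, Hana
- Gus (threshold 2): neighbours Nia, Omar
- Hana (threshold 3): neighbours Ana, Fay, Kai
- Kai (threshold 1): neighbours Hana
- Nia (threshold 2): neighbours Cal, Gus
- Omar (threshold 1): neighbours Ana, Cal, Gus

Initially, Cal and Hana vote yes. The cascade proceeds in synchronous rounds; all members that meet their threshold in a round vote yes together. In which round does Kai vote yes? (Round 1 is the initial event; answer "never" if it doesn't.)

2

Round 1 — Cal, Hana vote yes (initial).
Round 2 — checking thresholds:
  Ana: 2 of 3 neighbours ≥ 2, votes yes.
  Ben: 1 of 1 neighbours ≥ 1, votes yes.
  Fay: 2 of 2 neighbours ≥ 1, votes yes.
  Kai: 1 of 1 neighbours ≥ 1, votes yes.
  Nia: 1 of 2 neighbours < 2, holds.
  Omar: 1 of 3 neighbours ≥ 1, votes yes.
Round 3 — no new yes votes; cascade stops.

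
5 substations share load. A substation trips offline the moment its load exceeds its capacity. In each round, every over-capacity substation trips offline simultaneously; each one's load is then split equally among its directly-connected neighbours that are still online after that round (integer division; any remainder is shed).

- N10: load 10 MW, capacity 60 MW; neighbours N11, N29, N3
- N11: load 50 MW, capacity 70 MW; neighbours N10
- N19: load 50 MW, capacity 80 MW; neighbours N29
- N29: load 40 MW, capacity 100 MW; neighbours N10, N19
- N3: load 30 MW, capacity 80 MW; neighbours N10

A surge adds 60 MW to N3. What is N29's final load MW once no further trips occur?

90

Round 1 — N3 at 90 > 80. N3 trips offline.
  N3 sheds 90 MW to N10: 90 each.
    N10: 10+90 = 100 > 60
Round 2 — N10 trips offline.
  N10 sheds 100 MW to N11, N29: 50 each.
    N11: 50+50 = 100 > 70
    N29: 40+50 = 90 ≤ 100
Round 3 — N11 trips offline.
  N11 sheds 100 MW: no online neighbours, lost.
No further trips.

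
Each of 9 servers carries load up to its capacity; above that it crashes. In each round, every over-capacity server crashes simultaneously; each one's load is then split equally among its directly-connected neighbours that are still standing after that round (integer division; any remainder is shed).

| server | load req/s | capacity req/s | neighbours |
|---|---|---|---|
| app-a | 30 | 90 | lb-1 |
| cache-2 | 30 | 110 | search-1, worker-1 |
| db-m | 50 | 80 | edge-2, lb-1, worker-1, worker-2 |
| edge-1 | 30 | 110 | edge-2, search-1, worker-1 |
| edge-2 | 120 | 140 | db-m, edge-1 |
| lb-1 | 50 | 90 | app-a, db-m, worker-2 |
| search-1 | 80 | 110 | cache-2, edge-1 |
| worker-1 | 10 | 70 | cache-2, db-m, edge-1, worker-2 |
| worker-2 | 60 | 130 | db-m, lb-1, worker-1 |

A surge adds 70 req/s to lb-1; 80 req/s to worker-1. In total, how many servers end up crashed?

Round 1 — lb-1 at 120 > 90; worker-1 at 90 > 70. lb-1, worker-1 crash.
  lb-1 sheds 120 req/s to app-a, db-m, worker-2: 40 each.
    app-a: 30+40 = 70 ≤ 90
    db-m: 50+40 = 90 > 80
    worker-2: 60+40 = 100 ≤ 130
  worker-1 sheds 90 req/s to cache-2, db-m, edge-1, worker-2: 22 each (2 lost).
    cache-2: 30+22 = 52 ≤ 110
    db-m: 90+22 = 112 > 80
    edge-1: 30+22 = 52 ≤ 110
    worker-2: 100+22 = 122 ≤ 130
Round 2 — db-m crashes.
  db-m sheds 112 req/s to edge-2, worker-2: 56 each.
    edge-2: 120+56 = 176 > 140
    worker-2: 122+56 = 178 > 130
Round 3 — edge-2, worker-2 crash.
  edge-2 sheds 176 req/s to edge-1: 176 each.
    edge-1: 52+176 = 228 > 110
  worker-2 sheds 178 req/s: no online neighbours, lost.
Round 4 — edge-1 crashes.
  edge-1 sheds 228 req/s to search-1: 228 each.
    search-1: 80+228 = 308 > 110
Round 5 — search-1 crashes.
  search-1 sheds 308 req/s to cache-2: 308 each.
    cache-2: 52+308 = 360 > 110
Round 6 — cache-2 crashes.
  cache-2 sheds 360 req/s: no online neighbours, lost.
No further crashes.

8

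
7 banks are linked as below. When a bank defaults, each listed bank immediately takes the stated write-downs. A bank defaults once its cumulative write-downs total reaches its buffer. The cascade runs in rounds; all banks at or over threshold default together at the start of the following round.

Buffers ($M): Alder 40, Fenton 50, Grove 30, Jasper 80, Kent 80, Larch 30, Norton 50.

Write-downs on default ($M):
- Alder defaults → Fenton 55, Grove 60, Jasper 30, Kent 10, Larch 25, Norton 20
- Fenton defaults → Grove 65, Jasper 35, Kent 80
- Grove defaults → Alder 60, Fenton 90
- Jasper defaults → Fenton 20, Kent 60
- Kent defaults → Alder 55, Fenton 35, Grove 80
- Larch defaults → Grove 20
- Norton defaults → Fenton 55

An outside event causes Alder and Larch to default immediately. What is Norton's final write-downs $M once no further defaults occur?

20

Round 1 — Alder, Larch default (initial).
  Fenton: +55 → 55 ≥ 50
  Grove: +60+20 → 80 ≥ 30
  Jasper: +30 → 30 < 80
  Kent: +10 → 10 < 80
  Norton: +20 → 20 < 50
Round 2 — Fenton, Grove default.
  Jasper: +35 → 65 < 80
  Kent: +80 → 90 ≥ 80
Round 3 — Kent defaults.
No further defaults.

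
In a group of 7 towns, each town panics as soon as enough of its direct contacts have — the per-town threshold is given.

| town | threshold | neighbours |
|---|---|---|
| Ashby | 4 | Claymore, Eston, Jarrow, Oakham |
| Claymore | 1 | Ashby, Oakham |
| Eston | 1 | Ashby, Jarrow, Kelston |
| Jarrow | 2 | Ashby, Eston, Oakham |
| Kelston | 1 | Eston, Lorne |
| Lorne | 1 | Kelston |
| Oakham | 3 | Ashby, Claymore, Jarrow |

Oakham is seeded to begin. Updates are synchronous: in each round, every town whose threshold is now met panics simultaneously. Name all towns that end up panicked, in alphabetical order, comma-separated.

Claymore, Oakham

Round 1 — Oakham panics (initial).
Round 2 — checking thresholds:
  Ashby: 1 of 4 neighbours < 4, holds.
  Claymore: 1 of 2 neighbours ≥ 1, panics.
  Jarrow: 1 of 3 neighbours < 2, holds.
Round 3 — no new panics; cascade stops.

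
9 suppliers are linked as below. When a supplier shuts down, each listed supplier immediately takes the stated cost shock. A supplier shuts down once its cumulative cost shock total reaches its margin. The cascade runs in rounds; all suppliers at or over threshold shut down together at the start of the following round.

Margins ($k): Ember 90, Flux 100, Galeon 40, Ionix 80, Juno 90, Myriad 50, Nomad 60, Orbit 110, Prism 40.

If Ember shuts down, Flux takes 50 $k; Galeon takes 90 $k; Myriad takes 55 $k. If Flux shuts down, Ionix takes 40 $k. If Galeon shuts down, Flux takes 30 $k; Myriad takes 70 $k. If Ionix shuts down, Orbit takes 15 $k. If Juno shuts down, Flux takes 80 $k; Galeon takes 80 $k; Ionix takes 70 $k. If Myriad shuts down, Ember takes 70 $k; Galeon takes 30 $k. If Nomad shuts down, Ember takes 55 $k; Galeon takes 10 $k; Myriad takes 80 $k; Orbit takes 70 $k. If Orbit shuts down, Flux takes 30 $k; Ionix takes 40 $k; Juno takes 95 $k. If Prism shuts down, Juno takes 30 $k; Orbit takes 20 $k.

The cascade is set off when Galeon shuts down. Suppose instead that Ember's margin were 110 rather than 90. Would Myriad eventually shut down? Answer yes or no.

yes

With Ember's margin at 110:
Round 1 — Galeon shuts down (initial).
  Flux: +30 → 30 < 100
  Myriad: +70 → 70 ≥ 50
Round 2 — Myriad shuts down.
  Ember: +70 → 70 < 110
No further shutdowns.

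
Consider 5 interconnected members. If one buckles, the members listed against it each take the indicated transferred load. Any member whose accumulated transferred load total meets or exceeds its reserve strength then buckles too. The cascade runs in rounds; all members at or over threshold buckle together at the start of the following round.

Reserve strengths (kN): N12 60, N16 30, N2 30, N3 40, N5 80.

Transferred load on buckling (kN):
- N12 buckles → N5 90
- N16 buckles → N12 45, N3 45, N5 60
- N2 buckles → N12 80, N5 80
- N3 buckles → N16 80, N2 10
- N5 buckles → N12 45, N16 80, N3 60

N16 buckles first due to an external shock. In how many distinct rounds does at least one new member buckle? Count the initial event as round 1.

Round 1 — N16 buckles (initial).
  N12: +45 → 45 < 60
  N3: +45 → 45 ≥ 40
  N5: +60 → 60 < 80
Round 2 — N3 buckles.
  N2: +10 → 10 < 30
No further bucklings.

2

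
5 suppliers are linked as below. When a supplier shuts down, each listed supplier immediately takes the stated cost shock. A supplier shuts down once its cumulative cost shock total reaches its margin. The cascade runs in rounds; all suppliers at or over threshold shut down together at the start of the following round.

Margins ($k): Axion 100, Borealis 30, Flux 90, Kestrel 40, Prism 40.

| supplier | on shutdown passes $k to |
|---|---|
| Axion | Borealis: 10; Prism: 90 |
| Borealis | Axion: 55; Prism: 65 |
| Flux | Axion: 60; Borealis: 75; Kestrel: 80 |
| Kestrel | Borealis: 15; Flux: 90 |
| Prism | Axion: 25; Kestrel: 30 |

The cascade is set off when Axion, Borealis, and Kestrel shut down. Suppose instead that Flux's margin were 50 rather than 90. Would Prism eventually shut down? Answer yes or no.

yes

With Flux's margin at 50:
Round 1 — Axion, Borealis, Kestrel shut down (initial).
  Flux: +90 → 90 ≥ 50
  Prism: +90+65 → 155 ≥ 40
Round 2 — Flux, Prism shut down.
No further shutdowns.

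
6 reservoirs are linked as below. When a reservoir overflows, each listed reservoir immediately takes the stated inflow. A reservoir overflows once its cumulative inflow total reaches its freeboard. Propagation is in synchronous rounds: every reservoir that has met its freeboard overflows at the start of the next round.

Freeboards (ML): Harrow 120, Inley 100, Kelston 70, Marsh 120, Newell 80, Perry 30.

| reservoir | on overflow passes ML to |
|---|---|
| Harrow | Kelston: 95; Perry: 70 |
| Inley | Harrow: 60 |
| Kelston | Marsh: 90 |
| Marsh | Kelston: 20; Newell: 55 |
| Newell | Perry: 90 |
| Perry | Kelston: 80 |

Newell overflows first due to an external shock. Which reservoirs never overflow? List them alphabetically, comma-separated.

Round 1 — Newell overflows (initial).
  Perry: +90 → 90 ≥ 30
Round 2 — Perry overflows.
  Kelston: +80 → 80 ≥ 70
Round 3 — Kelston overflows.
  Marsh: +90 → 90 < 120
No further overflows.

Harrow, Inley, Marsh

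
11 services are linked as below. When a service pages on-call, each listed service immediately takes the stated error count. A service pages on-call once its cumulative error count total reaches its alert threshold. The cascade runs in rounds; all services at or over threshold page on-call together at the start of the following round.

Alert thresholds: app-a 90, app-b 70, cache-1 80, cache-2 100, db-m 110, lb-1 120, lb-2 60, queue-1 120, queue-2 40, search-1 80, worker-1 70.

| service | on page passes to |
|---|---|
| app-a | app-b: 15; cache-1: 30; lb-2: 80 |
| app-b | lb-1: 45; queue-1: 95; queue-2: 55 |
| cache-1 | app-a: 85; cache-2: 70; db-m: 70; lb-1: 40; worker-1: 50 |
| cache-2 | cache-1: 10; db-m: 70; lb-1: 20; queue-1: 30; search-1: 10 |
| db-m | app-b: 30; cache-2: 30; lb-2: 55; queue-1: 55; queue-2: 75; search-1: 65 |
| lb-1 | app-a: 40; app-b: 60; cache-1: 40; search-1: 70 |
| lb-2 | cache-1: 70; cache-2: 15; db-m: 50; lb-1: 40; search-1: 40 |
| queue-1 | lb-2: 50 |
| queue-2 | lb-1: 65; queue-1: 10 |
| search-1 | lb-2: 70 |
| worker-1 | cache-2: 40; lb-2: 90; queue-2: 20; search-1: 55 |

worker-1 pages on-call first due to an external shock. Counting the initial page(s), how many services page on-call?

3

Round 1 — worker-1 pages on-call (initial).
  cache-2: +40 → 40 < 100
  lb-2: +90 → 90 ≥ 60
  queue-2: +20 → 20 < 40
  search-1: +55 → 55 < 80
Round 2 — lb-2 pages on-call.
  cache-1: +70 → 70 < 80
  cache-2: +15 → 55 < 100
  db-m: +50 → 50 < 110
  lb-1: +40 → 40 < 120
  search-1: +40 → 95 ≥ 80
Round 3 — search-1 pages on-call.
No further pages.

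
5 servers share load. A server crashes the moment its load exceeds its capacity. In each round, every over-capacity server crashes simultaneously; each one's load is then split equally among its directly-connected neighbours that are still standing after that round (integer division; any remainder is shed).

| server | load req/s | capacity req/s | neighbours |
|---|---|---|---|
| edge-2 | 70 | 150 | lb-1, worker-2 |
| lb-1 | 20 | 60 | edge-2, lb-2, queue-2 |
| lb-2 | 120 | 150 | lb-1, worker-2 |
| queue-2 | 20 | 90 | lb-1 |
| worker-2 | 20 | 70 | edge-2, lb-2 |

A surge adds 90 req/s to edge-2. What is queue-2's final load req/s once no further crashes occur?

Round 1 — edge-2 at 160 > 150. edge-2 crashes.
  edge-2 sheds 160 req/s to lb-1, worker-2: 80 each.
    lb-1: 20+80 = 100 > 60
    worker-2: 20+80 = 100 > 70
Round 2 — lb-1, worker-2 crash.
  lb-1 sheds 100 req/s to lb-2, queue-2: 50 each.
    lb-2: 120+50 = 170 > 150
    queue-2: 20+50 = 70 ≤ 90
  worker-2 sheds 100 req/s to lb-2: 100 each.
    lb-2: 170+100 = 270 > 150
Round 3 — lb-2 crashes.
  lb-2 sheds 270 req/s: no online neighbours, lost.
No further crashes.

70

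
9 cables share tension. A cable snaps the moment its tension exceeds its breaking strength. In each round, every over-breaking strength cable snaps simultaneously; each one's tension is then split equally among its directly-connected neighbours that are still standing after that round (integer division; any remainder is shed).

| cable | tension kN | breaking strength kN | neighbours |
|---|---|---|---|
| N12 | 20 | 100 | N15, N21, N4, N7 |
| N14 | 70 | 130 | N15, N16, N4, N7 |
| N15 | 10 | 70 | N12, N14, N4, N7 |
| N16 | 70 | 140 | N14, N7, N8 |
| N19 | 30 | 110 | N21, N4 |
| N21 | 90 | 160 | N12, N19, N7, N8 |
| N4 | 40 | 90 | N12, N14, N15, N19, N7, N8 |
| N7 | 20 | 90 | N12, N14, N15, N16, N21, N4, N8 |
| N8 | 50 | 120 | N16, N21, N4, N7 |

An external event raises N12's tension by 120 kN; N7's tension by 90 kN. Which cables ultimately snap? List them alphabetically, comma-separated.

N12, N14, N15, N16, N19, N21, N4, N7, N8

Round 1 — N12 at 140 > 100; N7 at 110 > 90. N12, N7 snap.
  N12 sheds 140 kN to N15, N21, N4: 46 each (2 lost).
    N15: 10+46 = 56 ≤ 70
    N21: 90+46 = 136 ≤ 160
    N4: 40+46 = 86 ≤ 90
  N7 sheds 110 kN to N14, N15, N16, N21, N4, N8: 18 each (2 lost).
    N14: 70+18 = 88 ≤ 130
    N15: 56+18 = 74 > 70
    N16: 70+18 = 88 ≤ 140
    N21: 136+18 = 154 ≤ 160
    N4: 86+18 = 104 > 90
    N8: 50+18 = 68 ≤ 120
Round 2 — N15, N4 snap.
  N15 sheds 74 kN to N14: 74 each.
    N14: 88+74 = 162 > 130
  N4 sheds 104 kN to N14, N19, N8: 34 each (2 lost).
    N14: 162+34 = 196 > 130
    N19: 30+34 = 64 ≤ 110
    N8: 68+34 = 102 ≤ 120
Round 3 — N14 snaps.
  N14 sheds 196 kN to N16: 196 each.
    N16: 88+196 = 284 > 140
Round 4 — N16 snaps.
  N16 sheds 284 kN to N8: 284 each.
    N8: 102+284 = 386 > 120
Round 5 — N8 snaps.
  N8 sheds 386 kN to N21: 386 each.
    N21: 154+386 = 540 > 160
Round 6 — N21 snaps.
  N21 sheds 540 kN to N19: 540 each.
    N19: 64+540 = 604 > 110
Round 7 — N19 snaps.
  N19 sheds 604 kN: no online neighbours, lost.
No further breaks.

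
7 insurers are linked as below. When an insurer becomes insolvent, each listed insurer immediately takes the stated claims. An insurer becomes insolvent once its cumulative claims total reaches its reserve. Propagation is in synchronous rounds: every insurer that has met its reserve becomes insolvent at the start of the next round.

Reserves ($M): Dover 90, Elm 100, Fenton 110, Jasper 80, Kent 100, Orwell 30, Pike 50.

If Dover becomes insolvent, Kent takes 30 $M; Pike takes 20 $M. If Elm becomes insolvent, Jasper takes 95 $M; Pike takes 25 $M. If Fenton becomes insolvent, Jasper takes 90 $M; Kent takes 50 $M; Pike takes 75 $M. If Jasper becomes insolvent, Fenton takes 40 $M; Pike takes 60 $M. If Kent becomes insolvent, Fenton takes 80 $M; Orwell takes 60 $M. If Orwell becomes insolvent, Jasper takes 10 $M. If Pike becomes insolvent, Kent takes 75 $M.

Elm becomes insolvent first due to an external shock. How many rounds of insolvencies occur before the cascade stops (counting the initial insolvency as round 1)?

Round 1 — Elm becomes insolvent (initial).
  Jasper: +95 → 95 ≥ 80
  Pike: +25 → 25 < 50
Round 2 — Jasper becomes insolvent.
  Fenton: +40 → 40 < 110
  Pike: +60 → 85 ≥ 50
Round 3 — Pike becomes insolvent.
  Kent: +75 → 75 < 100
No further insolvencies.

3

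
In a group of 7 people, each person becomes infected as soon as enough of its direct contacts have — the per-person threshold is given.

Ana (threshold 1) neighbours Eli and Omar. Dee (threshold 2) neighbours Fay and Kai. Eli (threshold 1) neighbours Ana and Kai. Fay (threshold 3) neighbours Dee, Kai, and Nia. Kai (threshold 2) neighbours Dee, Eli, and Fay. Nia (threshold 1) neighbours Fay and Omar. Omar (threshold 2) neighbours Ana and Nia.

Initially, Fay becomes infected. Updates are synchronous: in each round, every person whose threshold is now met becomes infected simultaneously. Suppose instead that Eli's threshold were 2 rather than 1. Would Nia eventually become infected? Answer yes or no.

With Eli's threshold at 2:
Round 1 — Fay becomes infected (initial).
Round 2 — checking thresholds:
  Dee: 1 of 2 neighbours < 2, holds.
  Kai: 1 of 3 neighbours < 2, holds.
  Nia: 1 of 2 neighbours ≥ 1, becomes infected.
Round 3 — no new infections; cascade stops.

yes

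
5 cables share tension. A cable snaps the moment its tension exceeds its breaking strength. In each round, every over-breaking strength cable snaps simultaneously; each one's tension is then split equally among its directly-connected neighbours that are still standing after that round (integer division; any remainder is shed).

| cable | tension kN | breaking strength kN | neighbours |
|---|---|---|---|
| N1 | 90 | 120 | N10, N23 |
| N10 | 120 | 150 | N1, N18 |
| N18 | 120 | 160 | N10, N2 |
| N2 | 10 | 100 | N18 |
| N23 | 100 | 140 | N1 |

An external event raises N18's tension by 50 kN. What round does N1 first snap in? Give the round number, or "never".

Round 1 — N18 at 170 > 160. N18 snaps.
  N18 sheds 170 kN to N10, N2: 85 each.
    N10: 120+85 = 205 > 150
    N2: 10+85 = 95 ≤ 100
Round 2 — N10 snaps.
  N10 sheds 205 kN to N1: 205 each.
    N1: 90+205 = 295 > 120
Round 3 — N1 snaps.
  N1 sheds 295 kN to N23: 295 each.
    N23: 100+295 = 395 > 140
Round 4 — N23 snaps.
  N23 sheds 395 kN: no online neighbours, lost.
No further breaks.

3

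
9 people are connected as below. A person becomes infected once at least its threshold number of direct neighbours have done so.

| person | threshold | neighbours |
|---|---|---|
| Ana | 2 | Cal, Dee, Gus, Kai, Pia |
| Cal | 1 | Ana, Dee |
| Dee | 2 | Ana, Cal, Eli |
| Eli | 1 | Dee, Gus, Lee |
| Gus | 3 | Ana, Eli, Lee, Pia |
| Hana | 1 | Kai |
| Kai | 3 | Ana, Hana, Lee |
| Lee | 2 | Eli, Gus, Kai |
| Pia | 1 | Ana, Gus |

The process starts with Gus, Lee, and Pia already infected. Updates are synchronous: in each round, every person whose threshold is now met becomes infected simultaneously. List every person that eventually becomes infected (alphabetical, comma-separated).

Round 1 — Gus, Lee, Pia become infected (initial).
Round 2 — checking thresholds:
  Ana: 2 of 5 neighbours ≥ 2, becomes infected.
  Eli: 2 of 3 neighbours ≥ 1, becomes infected.
  Kai: 1 of 3 neighbours < 3, below threshold.
Round 3 — checking thresholds:
  Cal: 1 of 2 neighbours ≥ 1, becomes infected.
  Dee: 2 of 3 neighbours ≥ 2, becomes infected.
  Kai: 2 of 3 neighbours < 3, below threshold.
Round 4 — no new infections; cascade stops.

Ana, Cal, Dee, Eli, Gus, Lee, Pia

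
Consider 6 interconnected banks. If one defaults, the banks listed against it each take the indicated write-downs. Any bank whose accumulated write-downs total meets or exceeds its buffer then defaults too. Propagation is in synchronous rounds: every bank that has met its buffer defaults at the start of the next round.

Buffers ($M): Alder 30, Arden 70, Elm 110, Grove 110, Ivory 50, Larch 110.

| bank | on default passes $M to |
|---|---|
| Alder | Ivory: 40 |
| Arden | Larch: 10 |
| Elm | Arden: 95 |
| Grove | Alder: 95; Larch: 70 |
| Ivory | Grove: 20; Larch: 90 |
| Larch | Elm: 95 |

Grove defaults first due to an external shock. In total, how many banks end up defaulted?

Round 1 — Grove defaults (initial).
  Alder: +95 → 95 ≥ 30
  Larch: +70 → 70 < 110
Round 2 — Alder defaults.
  Ivory: +40 → 40 < 50
No further defaults.

2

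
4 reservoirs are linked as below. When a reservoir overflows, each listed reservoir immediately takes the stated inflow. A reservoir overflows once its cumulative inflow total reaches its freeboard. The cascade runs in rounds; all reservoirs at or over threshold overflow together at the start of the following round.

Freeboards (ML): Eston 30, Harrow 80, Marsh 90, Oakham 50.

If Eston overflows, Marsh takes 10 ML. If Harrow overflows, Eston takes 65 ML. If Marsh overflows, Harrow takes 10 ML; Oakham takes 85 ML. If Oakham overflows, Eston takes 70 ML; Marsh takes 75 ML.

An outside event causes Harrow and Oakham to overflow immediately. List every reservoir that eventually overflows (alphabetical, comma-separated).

Round 1 — Harrow, Oakham overflow (initial).
  Eston: +65+70 → 135 ≥ 30
  Marsh: +75 → 75 < 90
Round 2 — Eston overflows.
  Marsh: +10 → 85 < 90
No further overflows.

Eston, Harrow, Oakham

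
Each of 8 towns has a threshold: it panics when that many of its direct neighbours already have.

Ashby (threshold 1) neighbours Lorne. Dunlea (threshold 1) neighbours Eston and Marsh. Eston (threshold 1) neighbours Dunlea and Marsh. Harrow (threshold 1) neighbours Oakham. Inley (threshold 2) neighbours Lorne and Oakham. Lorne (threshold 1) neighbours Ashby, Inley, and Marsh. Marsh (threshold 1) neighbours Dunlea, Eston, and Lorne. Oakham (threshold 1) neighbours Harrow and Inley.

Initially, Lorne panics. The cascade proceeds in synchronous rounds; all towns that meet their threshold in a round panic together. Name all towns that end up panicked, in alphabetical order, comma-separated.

Ashby, Dunlea, Eston, Lorne, Marsh

Round 1 — Lorne panics (initial).
Round 2 — checking thresholds:
  Ashby: 1 of 1 neighbours ≥ 1, panics.
  Inley: 1 of 2 neighbours < 2, below threshold.
  Marsh: 1 of 3 neighbours ≥ 1, panics.
Round 3 — checking thresholds:
  Dunlea: 1 of 2 neighbours ≥ 1, panics.
  Eston: 1 of 2 neighbours ≥ 1, panics.
  Inley: 1 of 2 neighbours < 2, below threshold.
Round 4 — no new panics; cascade stops.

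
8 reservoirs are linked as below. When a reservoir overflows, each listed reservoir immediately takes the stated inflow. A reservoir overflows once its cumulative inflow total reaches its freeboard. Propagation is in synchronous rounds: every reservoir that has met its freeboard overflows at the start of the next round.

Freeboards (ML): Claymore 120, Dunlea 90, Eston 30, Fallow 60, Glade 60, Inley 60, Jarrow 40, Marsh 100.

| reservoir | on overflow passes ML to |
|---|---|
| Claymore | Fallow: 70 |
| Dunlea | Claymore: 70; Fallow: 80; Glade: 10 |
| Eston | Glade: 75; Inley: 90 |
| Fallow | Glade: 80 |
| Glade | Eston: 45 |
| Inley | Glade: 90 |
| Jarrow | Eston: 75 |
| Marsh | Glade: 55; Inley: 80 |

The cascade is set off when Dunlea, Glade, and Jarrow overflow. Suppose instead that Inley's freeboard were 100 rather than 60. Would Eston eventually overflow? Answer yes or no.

yes

With Inley's freeboard at 100:
Round 1 — Dunlea, Glade, Jarrow overflow (initial).
  Claymore: +70 → 70 < 120
  Eston: +45+75 → 120 ≥ 30
  Fallow: +80 → 80 ≥ 60
Round 2 — Eston, Fallow overflow.
  Inley: +90 → 90 < 100
No further overflows.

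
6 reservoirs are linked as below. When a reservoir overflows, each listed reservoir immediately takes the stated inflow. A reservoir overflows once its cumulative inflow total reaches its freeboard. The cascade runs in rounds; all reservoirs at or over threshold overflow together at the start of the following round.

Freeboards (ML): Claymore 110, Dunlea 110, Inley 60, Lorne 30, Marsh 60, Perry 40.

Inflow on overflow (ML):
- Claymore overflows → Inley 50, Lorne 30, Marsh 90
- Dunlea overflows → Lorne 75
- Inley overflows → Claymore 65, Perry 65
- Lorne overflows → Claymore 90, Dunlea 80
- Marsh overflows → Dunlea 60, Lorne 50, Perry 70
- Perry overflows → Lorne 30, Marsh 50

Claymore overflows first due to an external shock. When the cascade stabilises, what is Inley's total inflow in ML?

Round 1 — Claymore overflows (initial).
  Inley: +50 → 50 < 60
  Lorne: +30 → 30 ≥ 30
  Marsh: +90 → 90 ≥ 60
Round 2 — Lorne, Marsh overflow.
  Dunlea: +80+60 → 140 ≥ 110
  Perry: +70 → 70 ≥ 40
Round 3 — Dunlea, Perry overflow.
No further overflows.

50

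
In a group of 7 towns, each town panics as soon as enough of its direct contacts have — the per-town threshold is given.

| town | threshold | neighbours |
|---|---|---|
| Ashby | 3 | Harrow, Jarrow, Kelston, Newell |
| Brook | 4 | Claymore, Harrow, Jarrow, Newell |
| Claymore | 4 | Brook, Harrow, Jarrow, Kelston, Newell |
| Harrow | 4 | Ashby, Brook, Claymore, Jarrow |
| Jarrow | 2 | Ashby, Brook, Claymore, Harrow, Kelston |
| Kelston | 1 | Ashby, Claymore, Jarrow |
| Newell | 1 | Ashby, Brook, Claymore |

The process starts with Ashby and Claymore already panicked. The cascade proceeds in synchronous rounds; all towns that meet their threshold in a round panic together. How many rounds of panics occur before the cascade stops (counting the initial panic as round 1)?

2

Round 1 — Ashby, Claymore panic (initial).
Round 2 — checking thresholds:
  Brook: 1 of 4 neighbours < 4, below threshold.
  Harrow: 2 of 4 neighbours < 4, below threshold.
  Jarrow: 2 of 5 neighbours ≥ 2, panics.
  Kelston: 2 of 3 neighbours ≥ 1, panics.
  Newell: 2 of 3 neighbours ≥ 1, panics.
Round 3 — no new panics; cascade stops.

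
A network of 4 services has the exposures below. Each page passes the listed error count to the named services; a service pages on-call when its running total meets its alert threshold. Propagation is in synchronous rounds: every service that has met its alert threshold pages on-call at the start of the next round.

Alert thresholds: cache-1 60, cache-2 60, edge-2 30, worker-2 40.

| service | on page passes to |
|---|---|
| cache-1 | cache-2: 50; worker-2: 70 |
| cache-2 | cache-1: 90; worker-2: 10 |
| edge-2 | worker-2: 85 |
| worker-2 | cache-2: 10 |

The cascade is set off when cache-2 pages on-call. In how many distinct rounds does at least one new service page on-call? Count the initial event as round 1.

Round 1 — cache-2 pages on-call (initial).
  cache-1: +90 → 90 ≥ 60
  worker-2: +10 → 10 < 40
Round 2 — cache-1 pages on-call.
  worker-2: +70 → 80 ≥ 40
Round 3 — worker-2 pages on-call.
No further pages.

3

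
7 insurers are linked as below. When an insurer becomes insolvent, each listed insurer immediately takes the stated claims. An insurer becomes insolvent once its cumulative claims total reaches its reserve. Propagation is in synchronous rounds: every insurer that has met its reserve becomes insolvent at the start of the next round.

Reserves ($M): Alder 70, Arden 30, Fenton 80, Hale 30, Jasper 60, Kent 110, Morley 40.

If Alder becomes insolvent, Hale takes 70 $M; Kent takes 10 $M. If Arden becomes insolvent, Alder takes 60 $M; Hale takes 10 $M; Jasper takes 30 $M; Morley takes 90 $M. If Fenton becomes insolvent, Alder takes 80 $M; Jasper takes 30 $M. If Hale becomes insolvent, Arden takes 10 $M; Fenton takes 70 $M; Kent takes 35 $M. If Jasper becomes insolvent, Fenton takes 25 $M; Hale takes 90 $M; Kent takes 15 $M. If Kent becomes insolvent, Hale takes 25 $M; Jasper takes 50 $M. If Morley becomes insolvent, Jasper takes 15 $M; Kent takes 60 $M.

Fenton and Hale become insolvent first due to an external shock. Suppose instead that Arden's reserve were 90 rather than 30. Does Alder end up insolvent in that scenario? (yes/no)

With Arden's reserve at 90:
Round 1 — Fenton, Hale become insolvent (initial).
  Alder: +80 → 80 ≥ 70
  Arden: +10 → 10 < 90
  Jasper: +30 → 30 < 60
  Kent: +35 → 35 < 110
Round 2 — Alder becomes insolvent.
  Kent: +10 → 45 < 110
No further insolvencies.

yes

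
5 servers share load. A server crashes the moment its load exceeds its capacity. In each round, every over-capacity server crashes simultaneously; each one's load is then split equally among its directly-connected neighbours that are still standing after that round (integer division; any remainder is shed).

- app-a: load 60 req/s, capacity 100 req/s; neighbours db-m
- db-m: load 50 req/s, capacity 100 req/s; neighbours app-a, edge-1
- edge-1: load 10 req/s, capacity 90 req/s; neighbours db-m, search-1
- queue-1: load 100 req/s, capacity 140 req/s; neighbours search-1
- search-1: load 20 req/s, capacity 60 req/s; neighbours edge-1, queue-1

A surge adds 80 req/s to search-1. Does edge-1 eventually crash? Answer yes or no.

Round 1 — search-1 at 100 > 60. search-1 crashes.
  search-1 sheds 100 req/s to edge-1, queue-1: 50 each.
    edge-1: 10+50 = 60 ≤ 90
    queue-1: 100+50 = 150 > 140
Round 2 — queue-1 crashes.
  queue-1 sheds 150 req/s: no online neighbours, lost.
No further crashes.

no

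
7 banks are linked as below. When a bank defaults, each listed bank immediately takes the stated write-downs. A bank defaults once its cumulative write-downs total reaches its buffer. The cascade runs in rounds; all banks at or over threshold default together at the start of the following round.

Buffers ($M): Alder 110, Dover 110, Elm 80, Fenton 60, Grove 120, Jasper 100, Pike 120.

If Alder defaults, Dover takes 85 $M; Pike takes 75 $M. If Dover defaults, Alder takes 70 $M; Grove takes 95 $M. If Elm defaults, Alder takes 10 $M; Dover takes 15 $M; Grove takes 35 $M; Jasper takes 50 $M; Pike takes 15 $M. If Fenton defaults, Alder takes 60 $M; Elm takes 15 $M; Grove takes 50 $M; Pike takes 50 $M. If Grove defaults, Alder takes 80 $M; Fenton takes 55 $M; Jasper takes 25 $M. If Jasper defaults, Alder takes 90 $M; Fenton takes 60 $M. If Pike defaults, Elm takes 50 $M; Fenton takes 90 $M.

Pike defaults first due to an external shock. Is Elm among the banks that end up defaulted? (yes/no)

no

Round 1 — Pike defaults (initial).
  Elm: +50 → 50 < 80
  Fenton: +90 → 90 ≥ 60
Round 2 — Fenton defaults.
  Alder: +60 → 60 < 110
  Elm: +15 → 65 < 80
  Grove: +50 → 50 < 120
No further defaults.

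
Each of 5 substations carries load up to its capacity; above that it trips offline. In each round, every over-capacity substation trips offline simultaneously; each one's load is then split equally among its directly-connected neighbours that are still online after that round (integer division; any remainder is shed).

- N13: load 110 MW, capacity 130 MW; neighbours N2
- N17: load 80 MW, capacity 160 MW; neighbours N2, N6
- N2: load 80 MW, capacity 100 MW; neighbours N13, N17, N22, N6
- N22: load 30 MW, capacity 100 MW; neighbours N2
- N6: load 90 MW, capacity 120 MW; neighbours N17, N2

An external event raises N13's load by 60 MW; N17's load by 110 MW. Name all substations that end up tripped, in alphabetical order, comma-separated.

N13, N17, N2, N22, N6

Round 1 — N13 at 170 > 130; N17 at 190 > 160. N13, N17 trip offline.
  N13 sheds 170 MW to N2: 170 each.
    N2: 80+170 = 250 > 100
  N17 sheds 190 MW to N2, N6: 95 each.
    N2: 250+95 = 345 > 100
    N6: 90+95 = 185 > 120
Round 2 — N2, N6 trip offline.
  N2 sheds 345 MW to N22: 345 each.
    N22: 30+345 = 375 > 100
  N6 sheds 185 MW: no online neighbours, lost.
Round 3 — N22 trips offline.
  N22 sheds 375 MW: no online neighbours, lost.
No further trips.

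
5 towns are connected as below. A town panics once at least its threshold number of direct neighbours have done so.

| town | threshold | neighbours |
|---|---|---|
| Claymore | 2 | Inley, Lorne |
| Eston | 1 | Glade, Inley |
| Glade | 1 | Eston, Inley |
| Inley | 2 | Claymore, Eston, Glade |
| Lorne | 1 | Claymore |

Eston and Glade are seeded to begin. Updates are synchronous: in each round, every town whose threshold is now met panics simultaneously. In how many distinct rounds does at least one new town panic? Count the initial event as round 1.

2

Round 1 — Eston, Glade panic (initial).
Round 2 — checking thresholds:
  Inley: 2 of 3 neighbours ≥ 2, panics.
Round 3 — no new panics; cascade stops.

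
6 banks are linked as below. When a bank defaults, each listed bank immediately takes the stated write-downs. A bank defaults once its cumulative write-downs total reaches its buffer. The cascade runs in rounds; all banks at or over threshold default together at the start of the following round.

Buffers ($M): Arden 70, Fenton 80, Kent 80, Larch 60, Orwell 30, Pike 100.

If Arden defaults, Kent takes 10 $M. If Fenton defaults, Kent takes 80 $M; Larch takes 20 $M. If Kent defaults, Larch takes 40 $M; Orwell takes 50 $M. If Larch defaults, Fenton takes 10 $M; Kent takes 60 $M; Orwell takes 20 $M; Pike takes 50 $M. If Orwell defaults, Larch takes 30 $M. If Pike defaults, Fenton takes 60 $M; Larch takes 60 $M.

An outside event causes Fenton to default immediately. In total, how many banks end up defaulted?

Round 1 — Fenton defaults (initial).
  Kent: +80 → 80 ≥ 80
  Larch: +20 → 20 < 60
Round 2 — Kent defaults.
  Larch: +40 → 60 ≥ 60
  Orwell: +50 → 50 ≥ 30
Round 3 — Larch, Orwell default.
  Pike: +50 → 50 < 100
No further defaults.

4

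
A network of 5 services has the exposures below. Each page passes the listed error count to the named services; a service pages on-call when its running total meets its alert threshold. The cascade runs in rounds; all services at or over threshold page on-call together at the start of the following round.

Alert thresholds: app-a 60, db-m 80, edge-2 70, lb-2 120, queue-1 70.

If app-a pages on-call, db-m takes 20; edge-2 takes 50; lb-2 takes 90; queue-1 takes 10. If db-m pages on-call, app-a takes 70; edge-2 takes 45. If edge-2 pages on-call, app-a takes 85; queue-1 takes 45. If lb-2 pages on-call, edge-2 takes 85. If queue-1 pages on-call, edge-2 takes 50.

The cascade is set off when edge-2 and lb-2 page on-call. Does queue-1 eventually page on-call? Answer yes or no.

no

Round 1 — edge-2, lb-2 page on-call (initial).
  app-a: +85 → 85 ≥ 60
  queue-1: +45 → 45 < 70
Round 2 — app-a pages on-call.
  db-m: +20 → 20 < 80
  queue-1: +10 → 55 < 70
No further pages.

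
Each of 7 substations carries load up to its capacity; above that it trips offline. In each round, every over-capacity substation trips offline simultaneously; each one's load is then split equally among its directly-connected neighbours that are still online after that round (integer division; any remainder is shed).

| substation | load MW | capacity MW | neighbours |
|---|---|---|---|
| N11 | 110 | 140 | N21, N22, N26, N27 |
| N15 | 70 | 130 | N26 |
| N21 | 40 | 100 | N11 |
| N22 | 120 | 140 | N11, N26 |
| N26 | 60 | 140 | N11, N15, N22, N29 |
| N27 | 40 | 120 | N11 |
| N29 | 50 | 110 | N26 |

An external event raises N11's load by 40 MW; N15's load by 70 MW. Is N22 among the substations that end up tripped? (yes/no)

yes

Round 1 — N11 at 150 > 140; N15 at 140 > 130. N11, N15 trip offline.
  N11 sheds 150 MW to N21, N22, N26, N27: 37 each (2 lost).
    N21: 40+37 = 77 ≤ 100
    N22: 120+37 = 157 > 140
    N26: 60+37 = 97 ≤ 140
    N27: 40+37 = 77 ≤ 120
  N15 sheds 140 MW to N26: 140 each.
    N26: 97+140 = 237 > 140
Round 2 — N22, N26 trip offline.
  N22 sheds 157 MW: no online neighbours, lost.
  N26 sheds 237 MW to N29: 237 each.
    N29: 50+237 = 287 > 110
Round 3 — N29 trips offline.
  N29 sheds 287 MW: no online neighbours, lost.
No further trips.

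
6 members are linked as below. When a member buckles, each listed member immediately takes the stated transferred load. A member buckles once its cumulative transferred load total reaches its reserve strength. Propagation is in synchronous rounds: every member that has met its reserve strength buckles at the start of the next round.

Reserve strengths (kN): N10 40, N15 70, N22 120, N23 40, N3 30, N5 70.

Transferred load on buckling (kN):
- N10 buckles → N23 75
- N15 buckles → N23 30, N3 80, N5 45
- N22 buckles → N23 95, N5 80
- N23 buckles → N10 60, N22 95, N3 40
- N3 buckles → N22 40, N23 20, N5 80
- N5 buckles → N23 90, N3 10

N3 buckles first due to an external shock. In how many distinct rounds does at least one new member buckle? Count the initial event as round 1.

Round 1 — N3 buckles (initial).
  N22: +40 → 40 < 120
  N23: +20 → 20 < 40
  N5: +80 → 80 ≥ 70
Round 2 — N5 buckles.
  N23: +90 → 110 ≥ 40
Round 3 — N23 buckles.
  N10: +60 → 60 ≥ 40
  N22: +95 → 135 ≥ 120
Round 4 — N10, N22 buckle.
No further bucklings.

4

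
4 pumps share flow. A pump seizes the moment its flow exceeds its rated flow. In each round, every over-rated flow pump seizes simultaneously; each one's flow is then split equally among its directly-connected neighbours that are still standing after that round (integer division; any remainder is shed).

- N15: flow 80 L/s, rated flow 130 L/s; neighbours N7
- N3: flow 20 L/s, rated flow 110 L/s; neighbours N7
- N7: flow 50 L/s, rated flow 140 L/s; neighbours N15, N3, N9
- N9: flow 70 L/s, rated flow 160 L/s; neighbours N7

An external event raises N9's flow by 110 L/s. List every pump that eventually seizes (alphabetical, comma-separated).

N15, N3, N7, N9

Round 1 — N9 at 180 > 160. N9 seizes.
  N9 sheds 180 L/s to N7: 180 each.
    N7: 50+180 = 230 > 140
Round 2 — N7 seizes.
  N7 sheds 230 L/s to N15, N3: 115 each.
    N15: 80+115 = 195 > 130
    N3: 20+115 = 135 > 110
Round 3 — N15, N3 seize.
  N15 sheds 195 L/s: no online neighbours, lost.
  N3 sheds 135 L/s: no online neighbours, lost.
No further seizures.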